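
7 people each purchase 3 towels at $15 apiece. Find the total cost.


Cost per person:
3 x $15 = $45
Group total:
7 x $45 = $315

$315


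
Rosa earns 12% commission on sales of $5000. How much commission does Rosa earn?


Convert rate to decimal:
12% = 0.12
Multiply by sales:
$5000 x 0.12 = $600

$600


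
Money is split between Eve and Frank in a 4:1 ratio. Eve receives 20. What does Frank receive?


Find the multiplier:
20 / 4 = 5
Apply to Frank's share:
1 x 5 = 5

5


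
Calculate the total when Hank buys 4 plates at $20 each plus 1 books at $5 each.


Cost of plates:
4 x $20 = $80
Cost of books:
1 x $5 = $5
Add both:
$80 + $5 = $85

$85


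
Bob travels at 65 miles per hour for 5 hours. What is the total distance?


Use the formula: distance = speed x time
Speed = 65 mph, Time = 5 hours
65 x 5 = 325 miles

325 miles


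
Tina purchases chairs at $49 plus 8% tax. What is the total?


Calculate the tax:
8% of $49 = $3.92
Add tax to price:
$49 + $3.92 = $52.92

$52.92


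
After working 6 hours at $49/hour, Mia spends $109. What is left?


Calculate earnings:
6 x $49 = $294
Subtract spending:
$294 - $109 = $185

$185


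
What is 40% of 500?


Convert percentage to decimal:
40% = 0.4
Multiply:
500 x 0.4 = 200

200


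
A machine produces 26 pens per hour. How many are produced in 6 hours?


Production rate: 26 pens per hour
Time: 6 hours
Total: 26 x 6 = 156 pens

156 pens


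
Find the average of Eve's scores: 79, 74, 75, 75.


Add the scores:
79 + 74 + 75 + 75 = 303
Divide by the number of tests:
303 / 4 = 75.75

75.75


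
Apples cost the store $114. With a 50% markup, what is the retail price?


Calculate the markup amount:
50% of $114 = $57
Add to cost:
$114 + $57 = $171

$171


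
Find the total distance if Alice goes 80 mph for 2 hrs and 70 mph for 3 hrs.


Leg 1 distance:
80 x 2 = 160 miles
Leg 2 distance:
70 x 3 = 210 miles
Total distance:
160 + 210 = 370 miles

370 miles


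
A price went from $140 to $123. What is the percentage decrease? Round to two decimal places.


Find the absolute change:
|123 - 140| = 17
Divide by original and multiply by 100:
17 / 140 x 100 = 12.1428...% ≈ 12.14%

12.14%


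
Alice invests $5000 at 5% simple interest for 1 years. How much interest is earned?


Use the formula I = P x R x T / 100
P x R x T = 5000 x 5 x 1 = 25000
I = 25000 / 100 = $250

$250


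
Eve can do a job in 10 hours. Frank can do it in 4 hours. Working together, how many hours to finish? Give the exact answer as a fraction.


Eve's rate: 1/10 of the job per hour
Frank's rate: 1/4 of the job per hour
Combined rate: 1/10 + 1/4 = 7/20 per hour
Time = 1 / (7/20) = 20/7 hours (≈ 2.86 hours)

20/7 hours


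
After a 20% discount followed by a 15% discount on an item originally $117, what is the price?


First discount:
20% of $117 = $23.40
Price after first discount:
$117 - $23.40 = $93.60
Second discount:
15% of $93.60 = $14.04
Final price:
$93.60 - $14.04 = $79.56

$79.56


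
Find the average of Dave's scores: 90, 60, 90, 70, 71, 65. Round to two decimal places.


Add the scores:
90 + 60 + 90 + 70 + 71 + 65 = 446
Divide by the number of tests:
446 / 6 = 74.3333... ≈ 74.33

74.33


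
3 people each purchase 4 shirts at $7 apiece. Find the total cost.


Cost per person:
4 x $7 = $28
Group total:
3 x $28 = $84

$84


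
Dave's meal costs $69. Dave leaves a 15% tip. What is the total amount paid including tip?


Calculate the tip:
15% of $69 = $10.35
Add tip to meal cost:
$69 + $10.35 = $79.35

$79.35


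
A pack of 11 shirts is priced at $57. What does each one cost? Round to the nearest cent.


Total cost: $57
Number of items: 11
Unit price: $57 / 11 = $5.1818... ≈ $5.18

$5.18


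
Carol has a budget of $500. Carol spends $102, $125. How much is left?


Add up expenses:
$102 + $125 = $227
Subtract from budget:
$500 - $227 = $273

$273


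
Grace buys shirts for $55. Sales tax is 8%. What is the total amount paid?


Calculate the tax:
8% of $55 = $4.40
Add tax to price:
$55 + $4.40 = $59.40

$59.40


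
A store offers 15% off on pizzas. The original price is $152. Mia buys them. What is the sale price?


Calculate the discount amount:
15% of $152 = $22.80
Subtract from original:
$152 - $22.80 = $129.20

$129.20


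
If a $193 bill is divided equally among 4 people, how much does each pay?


Total bill: $193
Number of people: 4
Each pays: $193 / 4 = $48.25

$48.25


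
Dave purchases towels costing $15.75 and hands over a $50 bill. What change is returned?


Start with the amount paid:
$50
Subtract the price:
$50 - $15.75 = $34.25

$34.25


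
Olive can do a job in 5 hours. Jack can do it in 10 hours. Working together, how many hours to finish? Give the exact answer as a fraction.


Olive's rate: 1/5 of the job per hour
Jack's rate: 1/10 of the job per hour
Combined rate: 1/5 + 1/10 = 3/10 per hour
Time = 1 / (3/10) = 10/3 hours (≈ 3.33 hours)

10/3 hours


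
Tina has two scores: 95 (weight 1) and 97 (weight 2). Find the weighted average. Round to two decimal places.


Weighted sum:
1 x 95 + 2 x 97 = 289
Total weight:
1 + 2 = 3
Weighted average:
289 / 3 = 96.3333... ≈ 96.33

96.33


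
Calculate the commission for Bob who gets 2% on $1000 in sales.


Convert rate to decimal:
2% = 0.02
Multiply by sales:
$1000 x 0.02 = $20

$20


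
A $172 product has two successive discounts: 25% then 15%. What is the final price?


First discount:
25% of $172 = $43
Price after first discount:
$172 - $43 = $129
Second discount:
15% of $129 = $19.35
Final price:
$129 - $19.35 = $109.65

$109.65


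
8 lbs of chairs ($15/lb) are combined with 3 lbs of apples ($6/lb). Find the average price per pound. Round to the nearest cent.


Cost of chairs:
8 x $15 = $120
Cost of apples:
3 x $6 = $18
Total cost: $120 + $18 = $138
Total weight: 11 lbs
Average: $138 / 11 = $12.5454... ≈ $12.55/lb

$12.55/lb


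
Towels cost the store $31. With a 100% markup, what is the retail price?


Calculate the markup amount:
100% of $31 = $31
Add to cost:
$31 + $31 = $62

$62


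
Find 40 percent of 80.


Convert percentage to decimal:
40% = 0.4
Multiply:
80 x 0.4 = 32

32


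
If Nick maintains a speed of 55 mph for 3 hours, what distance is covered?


Use the formula: distance = speed x time
Speed = 55 mph, Time = 3 hours
55 x 3 = 165 miles

165 miles


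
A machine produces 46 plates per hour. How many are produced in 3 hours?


Production rate: 46 plates per hour
Time: 3 hours
Total: 46 x 3 = 138 plates

138 plates


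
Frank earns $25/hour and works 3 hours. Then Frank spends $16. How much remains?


Calculate earnings:
3 x $25 = $75
Subtract spending:
$75 - $16 = $59

$59


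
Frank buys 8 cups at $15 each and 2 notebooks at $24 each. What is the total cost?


Cost of cups:
8 x $15 = $120
Cost of notebooks:
2 x $24 = $48
Add both:
$120 + $48 = $168

$168


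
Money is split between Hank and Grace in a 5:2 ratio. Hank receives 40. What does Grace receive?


Find the multiplier:
40 / 5 = 8
Apply to Grace's share:
2 x 8 = 16

16


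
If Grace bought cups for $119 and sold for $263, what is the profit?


Selling price = $263
Cost price = $119
Profit = selling price - cost price:
Profit = $263 - $119 = $144

$144


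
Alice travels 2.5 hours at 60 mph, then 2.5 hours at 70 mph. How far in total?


Leg 1 distance:
60 x 2.5 = 150 miles
Leg 2 distance:
70 x 2.5 = 175 miles
Total distance:
150 + 175 = 325 miles

325 miles


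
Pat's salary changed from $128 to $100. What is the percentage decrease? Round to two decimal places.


Find the absolute change:
|100 - 128| = 28
Divide by original and multiply by 100:
28 / 128 x 100 = 21.875% ≈ 21.88%

21.88%


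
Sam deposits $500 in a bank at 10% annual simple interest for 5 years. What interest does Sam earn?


Use the formula I = P x R x T / 100
P x R x T = 500 x 10 x 5 = 25000
I = 25000 / 100 = $250

$250


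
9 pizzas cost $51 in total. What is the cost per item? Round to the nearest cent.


Total cost: $51
Number of items: 9
Unit price: $51 / 9 = $5.6666... ≈ $5.67

$5.67


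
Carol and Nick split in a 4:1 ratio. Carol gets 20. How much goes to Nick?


Find the multiplier:
20 / 4 = 5
Apply to Nick's share:
1 x 5 = 5

5


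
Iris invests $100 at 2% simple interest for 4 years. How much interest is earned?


Use the formula I = P x R x T / 100
P x R x T = 100 x 2 x 4 = 800
I = 800 / 100 = $8

$8


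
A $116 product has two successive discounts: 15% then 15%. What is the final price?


First discount:
15% of $116 = $17.40
Price after first discount:
$116 - $17.40 = $98.60
Second discount:
15% of $98.60 = $14.79
Final price:
$98.60 - $14.79 = $83.81

$83.81


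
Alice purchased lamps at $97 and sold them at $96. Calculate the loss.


Selling price = $96
Cost price = $97
Loss = cost price - selling price:
Loss = $97 - $96 = $1

$1


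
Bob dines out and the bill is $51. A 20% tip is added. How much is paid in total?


Calculate the tip:
20% of $51 = $10.20
Add tip to meal cost:
$51 + $10.20 = $61.20

$61.20


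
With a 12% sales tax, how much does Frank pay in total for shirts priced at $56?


Calculate the tax:
12% of $56 = $6.72
Add tax to price:
$56 + $6.72 = $62.72

$62.72


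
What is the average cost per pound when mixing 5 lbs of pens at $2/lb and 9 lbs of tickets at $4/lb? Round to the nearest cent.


Cost of pens:
5 x $2 = $10
Cost of tickets:
9 x $4 = $36
Total cost: $10 + $36 = $46
Total weight: 14 lbs
Average: $46 / 14 = $3.2857... ≈ $3.29/lb

$3.29/lb


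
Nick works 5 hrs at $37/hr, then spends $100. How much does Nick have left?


Calculate earnings:
5 x $37 = $185
Subtract spending:
$185 - $100 = $85

$85


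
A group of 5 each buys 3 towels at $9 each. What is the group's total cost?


Cost per person:
3 x $9 = $27
Group total:
5 x $27 = $135

$135


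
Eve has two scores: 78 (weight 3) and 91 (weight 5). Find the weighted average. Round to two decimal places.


Weighted sum:
3 x 78 + 5 x 91 = 689
Total weight:
3 + 5 = 8
Weighted average:
689 / 8 = 86.125 ≈ 86.13

86.13


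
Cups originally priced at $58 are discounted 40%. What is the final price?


Calculate the discount amount:
40% of $58 = $23.20
Subtract from original:
$58 - $23.20 = $34.80

$34.80


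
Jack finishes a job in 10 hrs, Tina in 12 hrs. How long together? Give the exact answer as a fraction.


Jack's rate: 1/10 of the job per hour
Tina's rate: 1/12 of the job per hour
Combined rate: 1/10 + 1/12 = 11/60 per hour
Time = 1 / (11/60) = 60/11 hours (≈ 5.45 hours)

60/11 hours


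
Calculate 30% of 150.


Convert percentage to decimal:
30% = 0.3
Multiply:
150 x 0.3 = 45

45


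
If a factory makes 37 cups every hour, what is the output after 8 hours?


Production rate: 37 cups per hour
Time: 8 hours
Total: 37 x 8 = 296 cups

296 cups


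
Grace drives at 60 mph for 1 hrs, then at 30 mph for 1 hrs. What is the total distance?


Leg 1 distance:
60 x 1 = 60 miles
Leg 2 distance:
30 x 1 = 30 miles
Total distance:
60 + 30 = 90 miles

90 miles


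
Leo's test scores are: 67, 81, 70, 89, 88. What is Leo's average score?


Add the scores:
67 + 81 + 70 + 89 + 88 = 395
Divide by the number of tests:
395 / 5 = 79

79


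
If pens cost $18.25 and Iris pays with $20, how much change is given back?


Start with the amount paid:
$20
Subtract the price:
$20 - $18.25 = $1.75

$1.75


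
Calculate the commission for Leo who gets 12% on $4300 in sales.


Convert rate to decimal:
12% = 0.12
Multiply by sales:
$4300 x 0.12 = $516

$516


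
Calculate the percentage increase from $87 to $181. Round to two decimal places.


Find the absolute change:
|181 - 87| = 94
Divide by original and multiply by 100:
94 / 87 x 100 = 108.0459...% ≈ 108.05%

108.05%


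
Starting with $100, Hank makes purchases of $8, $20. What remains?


Add up expenses:
$8 + $20 = $28
Subtract from budget:
$100 - $28 = $72

$72


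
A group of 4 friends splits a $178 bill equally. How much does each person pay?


Total bill: $178
Number of people: 4
Each pays: $178 / 4 = $44.50

$44.50


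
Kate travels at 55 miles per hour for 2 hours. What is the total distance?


Use the formula: distance = speed x time
Speed = 55 mph, Time = 2 hours
55 x 2 = 110 miles

110 miles


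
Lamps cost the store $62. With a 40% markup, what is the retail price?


Calculate the markup amount:
40% of $62 = $24.80
Add to cost:
$62 + $24.80 = $86.80

$86.80


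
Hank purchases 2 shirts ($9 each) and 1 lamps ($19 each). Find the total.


Cost of shirts:
2 x $9 = $18
Cost of lamps:
1 x $19 = $19
Add both:
$18 + $19 = $37

$37


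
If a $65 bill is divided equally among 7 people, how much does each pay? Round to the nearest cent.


Total bill: $65
Number of people: 7
Each pays: $65 / 7 = $9.2857... ≈ $9.29

$9.29


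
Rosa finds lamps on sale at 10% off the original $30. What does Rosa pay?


Calculate the discount amount:
10% of $30 = $3
Subtract from original:
$30 - $3 = $27

$27


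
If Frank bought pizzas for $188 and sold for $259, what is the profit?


Selling price = $259
Cost price = $188
Profit = selling price - cost price:
Profit = $259 - $188 = $71

$71


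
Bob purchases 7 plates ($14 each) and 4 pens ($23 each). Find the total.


Cost of plates:
7 x $14 = $98
Cost of pens:
4 x $23 = $92
Add both:
$98 + $92 = $190

$190


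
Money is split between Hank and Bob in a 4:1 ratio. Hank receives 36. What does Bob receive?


Find the multiplier:
36 / 4 = 9
Apply to Bob's share:
1 x 9 = 9

9


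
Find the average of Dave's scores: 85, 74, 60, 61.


Add the scores:
85 + 74 + 60 + 61 = 280
Divide by the number of tests:
280 / 4 = 70

70


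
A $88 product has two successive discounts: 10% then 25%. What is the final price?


First discount:
10% of $88 = $8.80
Price after first discount:
$88 - $8.80 = $79.20
Second discount:
25% of $79.20 = $19.80
Final price:
$79.20 - $19.80 = $59.40

$59.40


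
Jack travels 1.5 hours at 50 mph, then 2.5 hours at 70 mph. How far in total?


Leg 1 distance:
50 x 1.5 = 75 miles
Leg 2 distance:
70 x 2.5 = 175 miles
Total distance:
75 + 175 = 250 miles

250 miles


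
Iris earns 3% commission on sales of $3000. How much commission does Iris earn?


Convert rate to decimal:
3% = 0.03
Multiply by sales:
$3000 x 0.03 = $90

$90


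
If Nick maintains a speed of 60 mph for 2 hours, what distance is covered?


Use the formula: distance = speed x time
Speed = 60 mph, Time = 2 hours
60 x 2 = 120 miles

120 miles


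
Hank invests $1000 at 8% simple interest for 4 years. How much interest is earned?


Use the formula I = P x R x T / 100
P x R x T = 1000 x 8 x 4 = 32000
I = 32000 / 100 = $320

$320


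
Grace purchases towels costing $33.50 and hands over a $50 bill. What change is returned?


Start with the amount paid:
$50
Subtract the price:
$50 - $33.50 = $16.50

$16.50


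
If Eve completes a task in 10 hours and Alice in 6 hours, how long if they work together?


Eve's rate: 1/10 of the job per hour
Alice's rate: 1/6 of the job per hour
Combined rate: 1/10 + 1/6 = 4/15 per hour
Time = 1 / (4/15) = 15/4 = 3.75 hours

3.75 hours


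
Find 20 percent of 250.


Convert percentage to decimal:
20% = 0.2
Multiply:
250 x 0.2 = 50

50


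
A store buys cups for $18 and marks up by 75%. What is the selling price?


Calculate the markup amount:
75% of $18 = $13.50
Add to cost:
$18 + $13.50 = $31.50

$31.50


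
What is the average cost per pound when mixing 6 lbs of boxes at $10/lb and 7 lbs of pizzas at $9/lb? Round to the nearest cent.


Cost of boxes:
6 x $10 = $60
Cost of pizzas:
7 x $9 = $63
Total cost: $60 + $63 = $123
Total weight: 13 lbs
Average: $123 / 13 = $9.4615... ≈ $9.46/lb

$9.46/lb


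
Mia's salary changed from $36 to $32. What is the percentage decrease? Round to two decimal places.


Find the absolute change:
|32 - 36| = 4
Divide by original and multiply by 100:
4 / 36 x 100 = 11.1111...% ≈ 11.11%

11.11%


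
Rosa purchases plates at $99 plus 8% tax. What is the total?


Calculate the tax:
8% of $99 = $7.92
Add tax to price:
$99 + $7.92 = $106.92

$106.92


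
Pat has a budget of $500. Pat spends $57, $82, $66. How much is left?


Add up expenses:
$57 + $82 + $66 = $205
Subtract from budget:
$500 - $205 = $295

$295


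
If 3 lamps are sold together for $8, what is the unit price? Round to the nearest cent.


Total cost: $8
Number of items: 3
Unit price: $8 / 3 = $2.6666... ≈ $2.67

$2.67


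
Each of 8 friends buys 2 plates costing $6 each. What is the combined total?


Cost per person:
2 x $6 = $12
Group total:
8 x $12 = $96

$96


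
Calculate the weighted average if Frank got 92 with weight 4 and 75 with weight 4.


Weighted sum:
4 x 92 + 4 x 75 = 668
Total weight:
4 + 4 = 8
Weighted average:
668 / 8 = 83.5

83.5


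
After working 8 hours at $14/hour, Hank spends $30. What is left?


Calculate earnings:
8 x $14 = $112
Subtract spending:
$112 - $30 = $82

$82


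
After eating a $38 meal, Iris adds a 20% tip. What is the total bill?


Calculate the tip:
20% of $38 = $7.60
Add tip to meal cost:
$38 + $7.60 = $45.60

$45.60


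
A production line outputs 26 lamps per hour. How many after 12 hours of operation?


Production rate: 26 lamps per hour
Time: 12 hours
Total: 26 x 12 = 312 lamps

312 lamps


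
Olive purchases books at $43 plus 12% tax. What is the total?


Calculate the tax:
12% of $43 = $5.16
Add tax to price:
$43 + $5.16 = $48.16

$48.16


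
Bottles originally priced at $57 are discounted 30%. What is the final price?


Calculate the discount amount:
30% of $57 = $17.10
Subtract from original:
$57 - $17.10 = $39.90

$39.90


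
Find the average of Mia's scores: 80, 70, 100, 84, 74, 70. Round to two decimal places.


Add the scores:
80 + 70 + 100 + 84 + 74 + 70 = 478
Divide by the number of tests:
478 / 6 = 79.6666... ≈ 79.67

79.67


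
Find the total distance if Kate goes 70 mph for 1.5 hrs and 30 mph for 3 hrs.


Leg 1 distance:
70 x 1.5 = 105 miles
Leg 2 distance:
30 x 3 = 90 miles
Total distance:
105 + 90 = 195 miles

195 miles


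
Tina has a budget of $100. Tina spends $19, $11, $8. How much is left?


Add up expenses:
$19 + $11 + $8 = $38
Subtract from budget:
$100 - $38 = $62

$62


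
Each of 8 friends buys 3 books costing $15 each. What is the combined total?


Cost per person:
3 x $15 = $45
Group total:
8 x $45 = $360

$360


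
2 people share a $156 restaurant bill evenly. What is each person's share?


Total bill: $156
Number of people: 2
Each pays: $156 / 2 = $78

$78


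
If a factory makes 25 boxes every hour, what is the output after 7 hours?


Production rate: 25 boxes per hour
Time: 7 hours
Total: 25 x 7 = 175 boxes

175 boxes


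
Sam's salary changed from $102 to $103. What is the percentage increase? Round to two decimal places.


Find the absolute change:
|103 - 102| = 1
Divide by original and multiply by 100:
1 / 102 x 100 = 0.9803...% ≈ 0.98%

0.98%


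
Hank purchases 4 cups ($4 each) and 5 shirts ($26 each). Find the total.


Cost of cups:
4 x $4 = $16
Cost of shirts:
5 x $26 = $130
Add both:
$16 + $130 = $146

$146


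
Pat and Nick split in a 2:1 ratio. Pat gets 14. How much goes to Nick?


Find the multiplier:
14 / 2 = 7
Apply to Nick's share:
1 x 7 = 7

7


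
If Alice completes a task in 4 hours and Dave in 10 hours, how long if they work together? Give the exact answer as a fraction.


Alice's rate: 1/4 of the job per hour
Dave's rate: 1/10 of the job per hour
Combined rate: 1/4 + 1/10 = 7/20 per hour
Time = 1 / (7/20) = 20/7 hours (≈ 2.86 hours)

20/7 hours


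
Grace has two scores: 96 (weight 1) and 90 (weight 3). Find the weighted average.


Weighted sum:
1 x 96 + 3 x 90 = 366
Total weight:
1 + 3 = 4
Weighted average:
366 / 4 = 91.5

91.5


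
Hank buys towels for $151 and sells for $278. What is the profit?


Selling price = $278
Cost price = $151
Profit = selling price - cost price:
Profit = $278 - $151 = $127

$127


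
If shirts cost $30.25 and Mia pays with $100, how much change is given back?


Start with the amount paid:
$100
Subtract the price:
$100 - $30.25 = $69.75

$69.75


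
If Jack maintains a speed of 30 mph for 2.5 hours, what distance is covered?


Use the formula: distance = speed x time
Speed = 30 mph, Time = 2.5 hours
30 x 2.5 = 75 miles

75 miles


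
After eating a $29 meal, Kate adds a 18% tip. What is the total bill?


Calculate the tip:
18% of $29 = $5.22
Add tip to meal cost:
$29 + $5.22 = $34.22

$34.22


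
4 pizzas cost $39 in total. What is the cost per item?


Total cost: $39
Number of items: 4
Unit price: $39 / 4 = $9.75

$9.75


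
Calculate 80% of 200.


Convert percentage to decimal:
80% = 0.8
Multiply:
200 x 0.8 = 160

160


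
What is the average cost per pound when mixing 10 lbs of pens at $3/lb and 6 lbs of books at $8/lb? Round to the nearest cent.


Cost of pens:
10 x $3 = $30
Cost of books:
6 x $8 = $48
Total cost: $30 + $48 = $78
Total weight: 16 lbs
Average: $78 / 16 = $4.875 ≈ $4.88/lb

$4.88/lb


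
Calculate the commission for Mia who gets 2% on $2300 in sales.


Convert rate to decimal:
2% = 0.02
Multiply by sales:
$2300 x 0.02 = $46

$46


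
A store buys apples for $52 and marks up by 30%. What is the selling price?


Calculate the markup amount:
30% of $52 = $15.60
Add to cost:
$52 + $15.60 = $67.60

$67.60


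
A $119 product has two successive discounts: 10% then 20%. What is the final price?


First discount:
10% of $119 = $11.90
Price after first discount:
$119 - $11.90 = $107.10
Second discount:
20% of $107.10 = $21.42
Final price:
$107.10 - $21.42 = $85.68

$85.68


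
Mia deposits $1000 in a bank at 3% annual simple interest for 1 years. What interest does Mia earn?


Use the formula I = P x R x T / 100
P x R x T = 1000 x 3 x 1 = 3000
I = 3000 / 100 = $30

$30


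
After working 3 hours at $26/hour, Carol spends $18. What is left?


Calculate earnings:
3 x $26 = $78
Subtract spending:
$78 - $18 = $60

$60


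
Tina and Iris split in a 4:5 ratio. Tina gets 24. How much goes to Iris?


Find the multiplier:
24 / 4 = 6
Apply to Iris's share:
5 x 6 = 30

30


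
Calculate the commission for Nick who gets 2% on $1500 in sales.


Convert rate to decimal:
2% = 0.02
Multiply by sales:
$1500 x 0.02 = $30

$30


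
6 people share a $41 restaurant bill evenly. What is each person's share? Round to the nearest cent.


Total bill: $41
Number of people: 6
Each pays: $41 / 6 = $6.8333... ≈ $6.83

$6.83


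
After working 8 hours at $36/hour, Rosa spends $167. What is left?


Calculate earnings:
8 x $36 = $288
Subtract spending:
$288 - $167 = $121

$121


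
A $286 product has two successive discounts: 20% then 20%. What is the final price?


First discount:
20% of $286 = $57.20
Price after first discount:
$286 - $57.20 = $228.80
Second discount:
20% of $228.80 = $45.76
Final price:
$228.80 - $45.76 = $183.04

$183.04


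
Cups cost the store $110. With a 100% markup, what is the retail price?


Calculate the markup amount:
100% of $110 = $110
Add to cost:
$110 + $110 = $220

$220


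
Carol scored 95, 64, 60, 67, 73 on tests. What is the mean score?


Add the scores:
95 + 64 + 60 + 67 + 73 = 359
Divide by the number of tests:
359 / 5 = 71.8

71.8


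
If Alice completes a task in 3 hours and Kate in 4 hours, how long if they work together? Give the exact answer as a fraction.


Alice's rate: 1/3 of the job per hour
Kate's rate: 1/4 of the job per hour
Combined rate: 1/3 + 1/4 = 7/12 per hour
Time = 1 / (7/12) = 12/7 hours (≈ 1.71 hours)

12/7 hours


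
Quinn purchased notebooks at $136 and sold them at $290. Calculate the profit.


Selling price = $290
Cost price = $136
Profit = selling price - cost price:
Profit = $290 - $136 = $154

$154


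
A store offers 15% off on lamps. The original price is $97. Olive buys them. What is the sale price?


Calculate the discount amount:
15% of $97 = $14.55
Subtract from original:
$97 - $14.55 = $82.45

$82.45


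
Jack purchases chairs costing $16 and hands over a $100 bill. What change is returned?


Start with the amount paid:
$100
Subtract the price:
$100 - $16 = $84

$84


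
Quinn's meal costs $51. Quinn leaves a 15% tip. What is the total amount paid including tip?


Calculate the tip:
15% of $51 = $7.65
Add tip to meal cost:
$51 + $7.65 = $58.65

$58.65


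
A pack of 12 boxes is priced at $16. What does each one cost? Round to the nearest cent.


Total cost: $16
Number of items: 12
Unit price: $16 / 12 = $1.3333... ≈ $1.33

$1.33


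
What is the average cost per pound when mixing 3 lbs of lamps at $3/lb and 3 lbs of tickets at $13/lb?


Cost of lamps:
3 x $3 = $9
Cost of tickets:
3 x $13 = $39
Total cost: $9 + $39 = $48
Total weight: 6 lbs
Average: $48 / 6 = $8/lb

$8/lb


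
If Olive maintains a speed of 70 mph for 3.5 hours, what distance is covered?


Use the formula: distance = speed x time
Speed = 70 mph, Time = 3.5 hours
70 x 3.5 = 245 miles

245 miles


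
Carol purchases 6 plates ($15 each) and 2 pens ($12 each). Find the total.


Cost of plates:
6 x $15 = $90
Cost of pens:
2 x $12 = $24
Add both:
$90 + $24 = $114

$114


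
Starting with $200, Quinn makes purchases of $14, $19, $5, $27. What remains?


Add up expenses:
$14 + $19 + $5 + $27 = $65
Subtract from budget:
$200 - $65 = $135

$135


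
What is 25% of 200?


Convert percentage to decimal:
25% = 0.25
Multiply:
200 x 0.25 = 50

50


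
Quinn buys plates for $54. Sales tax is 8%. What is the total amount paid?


Calculate the tax:
8% of $54 = $4.32
Add tax to price:
$54 + $4.32 = $58.32

$58.32


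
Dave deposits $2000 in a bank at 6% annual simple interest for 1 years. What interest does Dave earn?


Use the formula I = P x R x T / 100
P x R x T = 2000 x 6 x 1 = 12000
I = 12000 / 100 = $120

$120


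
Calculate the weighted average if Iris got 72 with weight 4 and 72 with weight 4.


Weighted sum:
4 x 72 + 4 x 72 = 576
Total weight:
4 + 4 = 8
Weighted average:
576 / 8 = 72

72


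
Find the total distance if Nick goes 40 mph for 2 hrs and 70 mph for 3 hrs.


Leg 1 distance:
40 x 2 = 80 miles
Leg 2 distance:
70 x 3 = 210 miles
Total distance:
80 + 210 = 290 miles

290 miles


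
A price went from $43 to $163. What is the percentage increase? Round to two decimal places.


Find the absolute change:
|163 - 43| = 120
Divide by original and multiply by 100:
120 / 43 x 100 = 279.0697...% ≈ 279.07%

279.07%


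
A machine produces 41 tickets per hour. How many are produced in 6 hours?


Production rate: 41 tickets per hour
Time: 6 hours
Total: 41 x 6 = 246 tickets

246 tickets


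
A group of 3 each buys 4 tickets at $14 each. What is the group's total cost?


Cost per person:
4 x $14 = $56
Group total:
3 x $56 = $168

$168


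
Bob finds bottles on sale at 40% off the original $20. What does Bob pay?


Calculate the discount amount:
40% of $20 = $8
Subtract from original:
$20 - $8 = $12

$12


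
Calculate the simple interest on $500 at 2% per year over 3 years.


Use the formula I = P x R x T / 100
P x R x T = 500 x 2 x 3 = 3000
I = 3000 / 100 = $30

$30


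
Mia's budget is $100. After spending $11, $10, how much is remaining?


Add up expenses:
$11 + $10 = $21
Subtract from budget:
$100 - $21 = $79

$79


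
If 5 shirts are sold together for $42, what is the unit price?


Total cost: $42
Number of items: 5
Unit price: $42 / 5 = $8.40

$8.40


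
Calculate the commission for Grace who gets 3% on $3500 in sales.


Convert rate to decimal:
3% = 0.03
Multiply by sales:
$3500 x 0.03 = $105

$105


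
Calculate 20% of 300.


Convert percentage to decimal:
20% = 0.2
Multiply:
300 x 0.2 = 60

60


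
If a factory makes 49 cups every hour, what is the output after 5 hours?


Production rate: 49 cups per hour
Time: 5 hours
Total: 49 x 5 = 245 cups

245 cups


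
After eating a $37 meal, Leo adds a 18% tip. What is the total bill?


Calculate the tip:
18% of $37 = $6.66
Add tip to meal cost:
$37 + $6.66 = $43.66

$43.66


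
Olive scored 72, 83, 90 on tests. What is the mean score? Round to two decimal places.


Add the scores:
72 + 83 + 90 = 245
Divide by the number of tests:
245 / 3 = 81.6666... ≈ 81.67

81.67


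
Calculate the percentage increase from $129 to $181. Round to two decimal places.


Find the absolute change:
|181 - 129| = 52
Divide by original and multiply by 100:
52 / 129 x 100 = 40.3100...% ≈ 40.31%

40.31%


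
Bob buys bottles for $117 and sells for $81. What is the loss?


Selling price = $81
Cost price = $117
Loss = cost price - selling price:
Loss = $117 - $81 = $36

$36


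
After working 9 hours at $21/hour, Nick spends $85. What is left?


Calculate earnings:
9 x $21 = $189
Subtract spending:
$189 - $85 = $104

$104


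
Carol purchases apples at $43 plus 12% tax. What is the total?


Calculate the tax:
12% of $43 = $5.16
Add tax to price:
$43 + $5.16 = $48.16

$48.16


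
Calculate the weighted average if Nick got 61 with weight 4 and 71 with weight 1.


Weighted sum:
4 x 61 + 1 x 71 = 315
Total weight:
4 + 1 = 5
Weighted average:
315 / 5 = 63

63


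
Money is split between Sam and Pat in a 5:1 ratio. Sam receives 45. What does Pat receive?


Find the multiplier:
45 / 5 = 9
Apply to Pat's share:
1 x 9 = 9

9


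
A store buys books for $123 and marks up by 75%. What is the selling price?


Calculate the markup amount:
75% of $123 = $92.25
Add to cost:
$123 + $92.25 = $215.25

$215.25


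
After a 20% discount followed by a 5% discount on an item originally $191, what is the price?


First discount:
20% of $191 = $38.20
Price after first discount:
$191 - $38.20 = $152.80
Second discount:
5% of $152.80 = $7.64
Final price:
$152.80 - $7.64 = $145.16

$145.16


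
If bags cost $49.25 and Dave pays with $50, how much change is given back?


Start with the amount paid:
$50
Subtract the price:
$50 - $49.25 = $0.75

$0.75


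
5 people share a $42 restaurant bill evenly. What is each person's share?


Total bill: $42
Number of people: 5
Each pays: $42 / 5 = $8.40

$8.40


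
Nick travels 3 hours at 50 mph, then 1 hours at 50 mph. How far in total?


Leg 1 distance:
50 x 3 = 150 miles
Leg 2 distance:
50 x 1 = 50 miles
Total distance:
150 + 50 = 200 miles

200 miles


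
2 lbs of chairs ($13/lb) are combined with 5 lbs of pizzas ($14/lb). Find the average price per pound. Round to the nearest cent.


Cost of chairs:
2 x $13 = $26
Cost of pizzas:
5 x $14 = $70
Total cost: $26 + $70 = $96
Total weight: 7 lbs
Average: $96 / 7 = $13.7142... ≈ $13.71/lb

$13.71/lb


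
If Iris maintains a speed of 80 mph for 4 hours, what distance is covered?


Use the formula: distance = speed x time
Speed = 80 mph, Time = 4 hours
80 x 4 = 320 miles

320 miles


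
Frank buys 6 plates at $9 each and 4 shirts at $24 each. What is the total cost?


Cost of plates:
6 x $9 = $54
Cost of shirts:
4 x $24 = $96
Add both:
$54 + $96 = $150

$150


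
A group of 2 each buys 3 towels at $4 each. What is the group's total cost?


Cost per person:
3 x $4 = $12
Group total:
2 x $12 = $24

$24


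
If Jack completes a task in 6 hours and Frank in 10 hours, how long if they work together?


Jack's rate: 1/6 of the job per hour
Frank's rate: 1/10 of the job per hour
Combined rate: 1/6 + 1/10 = 4/15 per hour
Time = 1 / (4/15) = 15/4 = 3.75 hours

3.75 hours


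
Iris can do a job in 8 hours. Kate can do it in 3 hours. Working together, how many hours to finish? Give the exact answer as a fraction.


Iris's rate: 1/8 of the job per hour
Kate's rate: 1/3 of the job per hour
Combined rate: 1/8 + 1/3 = 11/24 per hour
Time = 1 / (11/24) = 24/11 hours (≈ 2.18 hours)

24/11 hours


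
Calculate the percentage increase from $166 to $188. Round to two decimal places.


Find the absolute change:
|188 - 166| = 22
Divide by original and multiply by 100:
22 / 166 x 100 = 13.2530...% ≈ 13.25%

13.25%


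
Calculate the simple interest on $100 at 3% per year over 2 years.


Use the formula I = P x R x T / 100
P x R x T = 100 x 3 x 2 = 600
I = 600 / 100 = $6

$6


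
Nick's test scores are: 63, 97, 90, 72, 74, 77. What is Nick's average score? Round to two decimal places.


Add the scores:
63 + 97 + 90 + 72 + 74 + 77 = 473
Divide by the number of tests:
473 / 6 = 78.8333... ≈ 78.83

78.83


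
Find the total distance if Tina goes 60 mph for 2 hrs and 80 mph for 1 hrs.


Leg 1 distance:
60 x 2 = 120 miles
Leg 2 distance:
80 x 1 = 80 miles
Total distance:
120 + 80 = 200 miles

200 miles


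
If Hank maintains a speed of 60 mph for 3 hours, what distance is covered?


Use the formula: distance = speed x time
Speed = 60 mph, Time = 3 hours
60 x 3 = 180 miles

180 miles


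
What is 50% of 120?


Convert percentage to decimal:
50% = 0.5
Multiply:
120 x 0.5 = 60

60


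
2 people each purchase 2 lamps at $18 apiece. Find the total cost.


Cost per person:
2 x $18 = $36
Group total:
2 x $36 = $72

$72


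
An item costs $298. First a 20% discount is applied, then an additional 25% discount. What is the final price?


First discount:
20% of $298 = $59.60
Price after first discount:
$298 - $59.60 = $238.40
Second discount:
25% of $238.40 = $59.60
Final price:
$238.40 - $59.60 = $178.80

$178.80


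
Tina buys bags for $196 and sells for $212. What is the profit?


Selling price = $212
Cost price = $196
Profit = selling price - cost price:
Profit = $212 - $196 = $16

$16


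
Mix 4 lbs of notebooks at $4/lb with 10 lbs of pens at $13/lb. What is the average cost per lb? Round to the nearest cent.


Cost of notebooks:
4 x $4 = $16
Cost of pens:
10 x $13 = $130
Total cost: $16 + $130 = $146
Total weight: 14 lbs
Average: $146 / 14 = $10.4285... ≈ $10.43/lb

$10.43/lb


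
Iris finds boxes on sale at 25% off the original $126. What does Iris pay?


Calculate the discount amount:
25% of $126 = $31.50
Subtract from original:
$126 - $31.50 = $94.50

$94.50


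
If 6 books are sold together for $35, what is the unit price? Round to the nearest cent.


Total cost: $35
Number of items: 6
Unit price: $35 / 6 = $5.8333... ≈ $5.83

$5.83


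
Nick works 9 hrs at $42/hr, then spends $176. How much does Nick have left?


Calculate earnings:
9 x $42 = $378
Subtract spending:
$378 - $176 = $202

$202


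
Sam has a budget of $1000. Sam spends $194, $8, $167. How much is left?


Add up expenses:
$194 + $8 + $167 = $369
Subtract from budget:
$1000 - $369 = $631

$631


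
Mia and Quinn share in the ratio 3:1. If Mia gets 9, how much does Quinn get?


Find the multiplier:
9 / 3 = 3
Apply to Quinn's share:
1 x 3 = 3

3


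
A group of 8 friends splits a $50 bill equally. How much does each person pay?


Total bill: $50
Number of people: 8
Each pays: $50 / 8 = $6.25

$6.25


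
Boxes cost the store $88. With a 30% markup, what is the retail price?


Calculate the markup amount:
30% of $88 = $26.40
Add to cost:
$88 + $26.40 = $114.40

$114.40


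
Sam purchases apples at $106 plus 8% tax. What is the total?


Calculate the tax:
8% of $106 = $8.48
Add tax to price:
$106 + $8.48 = $114.48

$114.48


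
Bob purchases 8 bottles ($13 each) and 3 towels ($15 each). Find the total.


Cost of bottles:
8 x $13 = $104
Cost of towels:
3 x $15 = $45
Add both:
$104 + $45 = $149

$149


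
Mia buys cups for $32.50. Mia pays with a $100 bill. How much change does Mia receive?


Start with the amount paid:
$100
Subtract the price:
$100 - $32.50 = $67.50

$67.50


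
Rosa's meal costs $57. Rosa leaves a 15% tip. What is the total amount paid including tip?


Calculate the tip:
15% of $57 = $8.55
Add tip to meal cost:
$57 + $8.55 = $65.55

$65.55


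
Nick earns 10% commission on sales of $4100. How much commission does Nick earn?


Convert rate to decimal:
10% = 0.1
Multiply by sales:
$4100 x 0.1 = $410

$410


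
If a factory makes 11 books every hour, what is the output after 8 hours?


Production rate: 11 books per hour
Time: 8 hours
Total: 11 x 8 = 88 books

88 books


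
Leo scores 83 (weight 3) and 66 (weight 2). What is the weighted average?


Weighted sum:
3 x 83 + 2 x 66 = 381
Total weight:
3 + 2 = 5
Weighted average:
381 / 5 = 76.2

76.2


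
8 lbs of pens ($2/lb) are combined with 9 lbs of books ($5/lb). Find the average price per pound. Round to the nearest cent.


Cost of pens:
8 x $2 = $16
Cost of books:
9 x $5 = $45
Total cost: $16 + $45 = $61
Total weight: 17 lbs
Average: $61 / 17 = $3.5882... ≈ $3.59/lb

$3.59/lb


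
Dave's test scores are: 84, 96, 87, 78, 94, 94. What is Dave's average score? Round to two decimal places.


Add the scores:
84 + 96 + 87 + 78 + 94 + 94 = 533
Divide by the number of tests:
533 / 6 = 88.8333... ≈ 88.83

88.83


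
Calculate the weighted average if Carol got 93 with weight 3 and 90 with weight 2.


Weighted sum:
3 x 93 + 2 x 90 = 459
Total weight:
3 + 2 = 5
Weighted average:
459 / 5 = 91.8

91.8


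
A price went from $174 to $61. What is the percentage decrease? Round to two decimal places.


Find the absolute change:
|61 - 174| = 113
Divide by original and multiply by 100:
113 / 174 x 100 = 64.9425...% ≈ 64.94%

64.94%


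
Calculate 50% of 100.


Convert percentage to decimal:
50% = 0.5
Multiply:
100 x 0.5 = 50

50


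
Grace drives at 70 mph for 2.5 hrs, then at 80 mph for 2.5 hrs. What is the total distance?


Leg 1 distance:
70 x 2.5 = 175 miles
Leg 2 distance:
80 x 2.5 = 200 miles
Total distance:
175 + 200 = 375 miles

375 miles


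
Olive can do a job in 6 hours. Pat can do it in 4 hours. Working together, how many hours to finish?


Olive's rate: 1/6 of the job per hour
Pat's rate: 1/4 of the job per hour
Combined rate: 1/6 + 1/4 = 5/12 per hour
Time = 1 / (5/12) = 12/5 = 2.4 hours

2.4 hours


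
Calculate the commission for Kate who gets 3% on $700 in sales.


Convert rate to decimal:
3% = 0.03
Multiply by sales:
$700 x 0.03 = $21

$21


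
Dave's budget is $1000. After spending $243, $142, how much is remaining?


Add up expenses:
$243 + $142 = $385
Subtract from budget:
$1000 - $385 = $615

$615


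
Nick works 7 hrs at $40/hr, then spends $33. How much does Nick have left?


Calculate earnings:
7 x $40 = $280
Subtract spending:
$280 - $33 = $247

$247


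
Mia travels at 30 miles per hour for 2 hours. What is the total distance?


Use the formula: distance = speed x time
Speed = 30 mph, Time = 2 hours
30 x 2 = 60 miles

60 miles


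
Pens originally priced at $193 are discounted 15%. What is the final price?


Calculate the discount amount:
15% of $193 = $28.95
Subtract from original:
$193 - $28.95 = $164.05

$164.05


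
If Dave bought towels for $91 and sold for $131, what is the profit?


Selling price = $131
Cost price = $91
Profit = selling price - cost price:
Profit = $131 - $91 = $40

$40


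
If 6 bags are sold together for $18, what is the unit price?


Total cost: $18
Number of items: 6
Unit price: $18 / 6 = $3

$3


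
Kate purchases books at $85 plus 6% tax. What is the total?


Calculate the tax:
6% of $85 = $5.10
Add tax to price:
$85 + $5.10 = $90.10

$90.10
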